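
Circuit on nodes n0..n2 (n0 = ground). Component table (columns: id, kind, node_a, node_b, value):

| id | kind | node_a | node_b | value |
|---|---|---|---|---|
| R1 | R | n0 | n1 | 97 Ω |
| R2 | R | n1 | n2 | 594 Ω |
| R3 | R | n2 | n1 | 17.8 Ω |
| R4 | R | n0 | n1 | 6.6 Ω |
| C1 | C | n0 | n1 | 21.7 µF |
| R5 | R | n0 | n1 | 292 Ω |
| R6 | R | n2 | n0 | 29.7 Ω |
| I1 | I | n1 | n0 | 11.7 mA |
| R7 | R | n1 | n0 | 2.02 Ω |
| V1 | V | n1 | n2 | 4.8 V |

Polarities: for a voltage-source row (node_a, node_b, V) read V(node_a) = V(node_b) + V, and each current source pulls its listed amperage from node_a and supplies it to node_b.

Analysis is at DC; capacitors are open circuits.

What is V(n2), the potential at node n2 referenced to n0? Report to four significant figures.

-4.584 V

MNA unknowns: 2 node voltages V₁..V_2 plus 1 source current (V1)
R1: Y=0.01031 on G[0,1]
R2: Y=0.001684 on G[1,2]
R3: Y=0.05618 on G[2,1]
R4: Y=0.1515 on G[0,1]
C1: Y=0.000 on G[0,1]
R5: Y=0.003425 on G[0,1]
R6: Y=0.03367 on G[2,0]
I1: z[1]−=0.0117, z[0]+=0.0117
R7: Y=0.4950 on G[1,0]
V1: row V1−V2=4.8, i_V1 at 1,2
solve → V1=0.2160, V2=-4.584
aux → i_V1=-0.4321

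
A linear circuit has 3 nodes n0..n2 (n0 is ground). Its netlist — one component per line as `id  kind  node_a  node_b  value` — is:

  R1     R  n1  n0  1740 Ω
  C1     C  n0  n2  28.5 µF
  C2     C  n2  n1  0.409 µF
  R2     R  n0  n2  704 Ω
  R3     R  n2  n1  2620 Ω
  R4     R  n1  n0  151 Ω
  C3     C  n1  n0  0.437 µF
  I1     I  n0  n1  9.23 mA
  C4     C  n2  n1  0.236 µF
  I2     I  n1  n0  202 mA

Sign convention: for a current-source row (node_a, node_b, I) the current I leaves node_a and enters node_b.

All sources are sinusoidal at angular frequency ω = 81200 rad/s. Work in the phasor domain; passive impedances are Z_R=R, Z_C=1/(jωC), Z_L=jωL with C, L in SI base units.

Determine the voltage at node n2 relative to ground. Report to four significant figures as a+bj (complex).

-0.003941+0.04886j V

Apply KCL at each of the 2 non-ground nodes and solve the resulting linear system.
Node n1: branches {R1, C2, R3, R4, C3, I1, C4, I2} → V_1 = -0.1925+2.207j
Node n2: branches {C1, C2, R2, R3, C4} → V_2 = -0.003941+0.04886j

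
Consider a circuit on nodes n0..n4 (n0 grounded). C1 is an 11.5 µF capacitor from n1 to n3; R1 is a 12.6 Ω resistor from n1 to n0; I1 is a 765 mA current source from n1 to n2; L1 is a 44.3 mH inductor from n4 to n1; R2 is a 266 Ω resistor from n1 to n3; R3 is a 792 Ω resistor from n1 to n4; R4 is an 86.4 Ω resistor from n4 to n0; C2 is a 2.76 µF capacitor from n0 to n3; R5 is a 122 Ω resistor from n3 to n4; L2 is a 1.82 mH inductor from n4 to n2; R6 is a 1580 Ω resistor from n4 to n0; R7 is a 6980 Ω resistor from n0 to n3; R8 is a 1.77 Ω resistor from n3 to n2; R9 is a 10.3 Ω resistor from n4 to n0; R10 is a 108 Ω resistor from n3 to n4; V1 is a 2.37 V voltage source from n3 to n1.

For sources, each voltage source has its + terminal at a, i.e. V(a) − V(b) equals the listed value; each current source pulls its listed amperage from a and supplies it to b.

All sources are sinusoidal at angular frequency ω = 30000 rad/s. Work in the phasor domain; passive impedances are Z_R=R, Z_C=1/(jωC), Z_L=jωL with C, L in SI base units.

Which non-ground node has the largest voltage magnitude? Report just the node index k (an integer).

2

Element admittances at ω=30000 rad/s:
  Y(C1) = 0.000+0.3450j S between n1,n3
  Y(R1) = 0.07937+0.000j S between n1,n0
  I1: injects 0.765 A into n2 (from n1)
  Y(L1) = 0.000-0.0007524j S between n4,n1
  Y(R2) = 0.003759+0.000j S between n1,n3
  Y(R3) = 0.001263+0.000j S between n1,n4
  Y(R4) = 0.01157+0.000j S between n4,n0
  Y(C2) = 0.000+0.08280j S between n0,n3
  Y(R5) = 0.008197+0.000j S between n3,n4
  Y(L2) = 0.000-0.01832j S between n4,n2
  Y(R6) = 0.0006329+0.000j S between n4,n0
  Y(R7) = 0.0001433+0.000j S between n0,n3
  Y(R8) = 0.5650+0.000j S between n3,n2
  Y(R9) = 0.09709+0.000j S between n4,n0
  Y(R10) = 0.009259+0.000j S between n3,n4
  V1: constraint V(n3)−V(n1) = 2.37
Assemble and solve the 5×5 MNA system:
  V(n1)=-1.004-0.7693j  V(n2)=2.727-0.6856j  V(n3)=1.366-0.7693j  V(n4)=0.1445-0.4752j
  i(V1)=0.6747-0.8782j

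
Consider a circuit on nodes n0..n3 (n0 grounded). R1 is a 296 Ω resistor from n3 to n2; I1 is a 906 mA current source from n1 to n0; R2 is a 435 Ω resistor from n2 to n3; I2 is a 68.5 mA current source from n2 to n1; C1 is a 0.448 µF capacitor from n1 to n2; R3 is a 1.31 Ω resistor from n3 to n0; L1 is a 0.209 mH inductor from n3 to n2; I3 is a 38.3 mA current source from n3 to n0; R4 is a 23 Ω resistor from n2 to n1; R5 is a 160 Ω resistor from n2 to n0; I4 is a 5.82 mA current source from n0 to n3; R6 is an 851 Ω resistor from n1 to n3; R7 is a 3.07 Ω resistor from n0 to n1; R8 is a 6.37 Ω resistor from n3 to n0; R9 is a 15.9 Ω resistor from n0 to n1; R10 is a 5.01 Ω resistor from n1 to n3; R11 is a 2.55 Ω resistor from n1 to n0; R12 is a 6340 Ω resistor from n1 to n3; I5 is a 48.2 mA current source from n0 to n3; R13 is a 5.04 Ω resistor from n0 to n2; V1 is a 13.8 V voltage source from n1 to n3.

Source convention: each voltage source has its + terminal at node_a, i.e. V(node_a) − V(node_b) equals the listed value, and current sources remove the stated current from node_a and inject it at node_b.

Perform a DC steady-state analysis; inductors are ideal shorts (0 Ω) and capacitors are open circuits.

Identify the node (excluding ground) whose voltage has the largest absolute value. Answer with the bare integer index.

MNA unknowns: 3 node voltages V₁..V_3 plus 2 source currents (L1, V1)
R1: Y=0.003378 on G[3,2]
I1: z[1]−=0.906, z[0]+=0.906
R2: Y=0.002299 on G[2,3]
I2: z[2]−=0.0685, z[1]+=0.0685
C1: Y=0.000 on G[1,2]
R3: Y=0.7634 on G[3,0]
L1: row V3−V2=0, i_L1 at 3,2
I3: z[3]−=0.0383, z[0]+=0.0383
R4: Y=0.04348 on G[2,1]
R5: Y=0.006250 on G[2,0]
I4: z[0]−=0.00582, z[3]+=0.00582
R6: Y=0.001175 on G[1,3]
R7: Y=0.3257 on G[0,1]
R8: Y=0.1570 on G[3,0]
R9: Y=0.06289 on G[0,1]
R10: Y=0.1996 on G[1,3]
R11: Y=0.3922 on G[1,0]
R12: Y=0.0001577 on G[1,3]
I5: z[0]−=0.0482, z[3]+=0.0482
R13: Y=0.1984 on G[0,2]
V1: row V1−V3=13.8, i_V1 at 1,3
solve → V1=7.679, V2=-6.121, V3=-6.121
aux → i_L1=-1.784, i_V1=-10.21

1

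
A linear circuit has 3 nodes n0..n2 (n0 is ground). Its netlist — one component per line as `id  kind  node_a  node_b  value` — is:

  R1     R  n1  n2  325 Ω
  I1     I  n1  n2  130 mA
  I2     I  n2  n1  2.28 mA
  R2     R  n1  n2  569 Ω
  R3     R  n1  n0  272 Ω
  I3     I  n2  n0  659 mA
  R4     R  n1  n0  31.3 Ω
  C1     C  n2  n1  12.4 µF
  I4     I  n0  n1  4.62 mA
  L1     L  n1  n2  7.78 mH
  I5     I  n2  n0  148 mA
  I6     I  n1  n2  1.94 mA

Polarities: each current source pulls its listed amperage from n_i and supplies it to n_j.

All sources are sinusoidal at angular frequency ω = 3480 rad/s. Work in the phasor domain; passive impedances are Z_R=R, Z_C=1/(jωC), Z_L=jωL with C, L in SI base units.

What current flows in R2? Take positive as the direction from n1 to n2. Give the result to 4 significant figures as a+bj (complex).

0.09279-0.1193j A

Element admittances at ω=3480 rad/s:
  Y(R1) = 0.003077+0.000j S between n1,n2
  I1: injects 0.13 A into n2 (from n1)
  I2: injects 0.00228 A into n1 (from n2)
  Y(R2) = 0.001757+0.000j S between n1,n2
  Y(R3) = 0.003676+0.000j S between n1,n0
  I3: injects 0.659 A into n0 (from n2)
  Y(R4) = 0.03195+0.000j S between n1,n0
  Y(C1) = 0.000+0.04315j S between n2,n1
  I4: injects 0.00462 A into n1 (from n0)
  Y(L1) = 0.000-0.03694j S between n1,n2
  I5: injects 0.148 A into n0 (from n2)
  I6: injects 0.00194 A into n2 (from n1)
Assemble and solve the 2×2 MNA system:
  V(n1)=-22.52+0.000j  V(n2)=-75.32+67.90j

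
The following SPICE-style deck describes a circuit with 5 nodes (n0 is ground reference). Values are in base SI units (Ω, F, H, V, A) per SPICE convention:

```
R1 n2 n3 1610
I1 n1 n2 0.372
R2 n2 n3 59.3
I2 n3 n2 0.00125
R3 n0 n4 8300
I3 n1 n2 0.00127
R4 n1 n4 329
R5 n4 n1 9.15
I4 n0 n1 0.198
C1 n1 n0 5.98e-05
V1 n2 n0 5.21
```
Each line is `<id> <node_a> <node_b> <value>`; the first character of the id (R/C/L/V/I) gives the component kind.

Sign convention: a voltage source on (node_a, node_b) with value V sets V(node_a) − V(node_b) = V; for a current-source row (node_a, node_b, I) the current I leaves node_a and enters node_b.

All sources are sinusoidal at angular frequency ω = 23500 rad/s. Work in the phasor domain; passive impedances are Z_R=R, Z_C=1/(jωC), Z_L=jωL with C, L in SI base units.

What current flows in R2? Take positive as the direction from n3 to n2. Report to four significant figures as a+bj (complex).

MNA unknowns: 4 node voltages V₁..V_4 plus 1 source current (V1)
R1: Y=0.0006211+0.000j on G[2,3]
I1: z[1]−=0.372, z[2]+=0.372
R2: Y=0.01686+0.000j on G[2,3]
I2: z[3]−=0.00125, z[2]+=0.00125
R3: Y=0.0001205+0.000j on G[0,4]
I3: z[1]−=0.00127, z[2]+=0.00127
R4: Y=0.003040+0.000j on G[1,4]
R5: Y=0.1093+0.000j on G[4,1]
I4: z[0]−=0.198, z[1]+=0.198
C1: Y=0.000+1.405j on G[1,0]
V1: row V2−V0=5.21, i_V1 at 2,0
solve → V1=-1.068e-05+0.1247j, V2=5.210+0.000j, V3=5.139+0.000j, V4=-1.067e-05+0.1246j
aux → i_V1=0.3733+0.000j

-0.001206+0.000j A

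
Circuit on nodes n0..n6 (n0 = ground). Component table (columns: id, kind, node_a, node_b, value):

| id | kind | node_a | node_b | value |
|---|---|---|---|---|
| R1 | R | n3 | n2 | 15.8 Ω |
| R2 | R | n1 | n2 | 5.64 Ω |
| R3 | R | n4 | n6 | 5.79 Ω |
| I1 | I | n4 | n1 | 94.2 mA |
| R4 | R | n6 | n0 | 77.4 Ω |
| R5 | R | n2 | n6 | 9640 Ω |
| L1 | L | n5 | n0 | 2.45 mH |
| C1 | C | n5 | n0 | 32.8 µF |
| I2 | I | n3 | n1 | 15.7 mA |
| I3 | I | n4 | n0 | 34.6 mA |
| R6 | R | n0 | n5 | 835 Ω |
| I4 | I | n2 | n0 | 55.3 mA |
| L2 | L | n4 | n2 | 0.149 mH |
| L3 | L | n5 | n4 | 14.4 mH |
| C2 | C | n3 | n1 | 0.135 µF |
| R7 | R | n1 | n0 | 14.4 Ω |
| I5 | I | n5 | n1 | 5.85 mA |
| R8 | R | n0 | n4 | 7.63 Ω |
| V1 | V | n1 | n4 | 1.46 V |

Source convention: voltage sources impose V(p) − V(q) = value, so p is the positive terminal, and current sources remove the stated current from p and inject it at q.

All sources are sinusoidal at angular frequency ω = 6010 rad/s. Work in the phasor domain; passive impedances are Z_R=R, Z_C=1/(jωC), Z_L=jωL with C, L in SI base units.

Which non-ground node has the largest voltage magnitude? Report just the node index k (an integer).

3

Element admittances at ω=6010 rad/s:
  Y(R1) = 0.06329+0.000j S between n3,n2
  Y(R2) = 0.1773+0.000j S between n1,n2
  Y(R3) = 0.1727+0.000j S between n4,n6
  I1: injects 0.0942 A into n1 (from n4)
  Y(R4) = 0.01292+0.000j S between n6,n0
  Y(R5) = 0.0001037+0.000j S between n2,n6
  Y(L1) = 0.000-0.06791j S between n5,n0
  Y(C1) = 0.000+0.1971j S between n5,n0
  I2: injects 0.0157 A into n1 (from n3)
  I3: injects 0.0346 A into n0 (from n4)
  Y(R6) = 0.001198+0.000j S between n0,n5
  I4: injects 0.0553 A into n0 (from n2)
  Y(L2) = 0.000-1.117j S between n4,n2
  Y(L3) = 0.000-0.01155j S between n5,n4
  Y(C2) = 0.000+0.0008114j S between n3,n1
  Y(R7) = 0.06944+0.000j S between n1,n0
  I5: injects 0.00585 A into n1 (from n5)
  Y(R8) = 0.1311+0.000j S between n0,n4
  V1: constraint V(n1)−V(n4) = 1.46
Assemble and solve the 7×7 MNA system:
  V(n1)=0.5933-0.05172j  V(n2)=-0.8418+0.1127j  V(n3)=-1.087+0.1342j  V(n4)=-0.8667-0.05172j  V(n5)=0.08455+0.05566j  V(n6)=-0.8064-0.04803j
  i(V1)=-0.1801+0.03138j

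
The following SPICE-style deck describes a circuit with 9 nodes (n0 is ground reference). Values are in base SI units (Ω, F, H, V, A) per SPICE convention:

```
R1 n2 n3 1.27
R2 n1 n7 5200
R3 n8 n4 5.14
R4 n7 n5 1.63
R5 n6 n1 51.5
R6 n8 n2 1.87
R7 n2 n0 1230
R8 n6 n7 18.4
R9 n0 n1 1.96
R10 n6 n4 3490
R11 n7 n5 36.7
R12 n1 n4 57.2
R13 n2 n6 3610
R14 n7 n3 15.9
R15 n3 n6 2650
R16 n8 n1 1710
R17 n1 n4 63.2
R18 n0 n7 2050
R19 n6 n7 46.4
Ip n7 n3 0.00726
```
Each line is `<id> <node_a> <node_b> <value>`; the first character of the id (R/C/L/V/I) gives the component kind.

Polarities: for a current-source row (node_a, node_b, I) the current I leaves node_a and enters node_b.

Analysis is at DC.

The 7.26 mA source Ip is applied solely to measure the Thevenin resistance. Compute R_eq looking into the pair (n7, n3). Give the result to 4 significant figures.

R_eq = 13.57 Ω

Apply KCL at each of the 8 non-ground nodes and solve the resulting linear system.
Node n1: branches {R2, R5, R9, R12, R16, R17} → V_1 = 3.657e-06
Node n2: branches {R1, R6, R7, R13} → V_2 = 0.03501
Node n3: branches {R1, R14, R15, Ip} → V_3 = 0.03632
Node n4: branches {R3, R10, R12, R17} → V_4 = 0.02823
Node n5: branches {R4, R11} → V_5 = -0.06217
Node n6: branches {R5, R8, R10, R13, R15, R19} → V_6 = -0.04870
Node n7: branches {R2, R4, R8, R11, R14, R18, R19, Ip} → V_7 = -0.06217
Node n8: branches {R3, R6, R16} → V_8 = 0.03317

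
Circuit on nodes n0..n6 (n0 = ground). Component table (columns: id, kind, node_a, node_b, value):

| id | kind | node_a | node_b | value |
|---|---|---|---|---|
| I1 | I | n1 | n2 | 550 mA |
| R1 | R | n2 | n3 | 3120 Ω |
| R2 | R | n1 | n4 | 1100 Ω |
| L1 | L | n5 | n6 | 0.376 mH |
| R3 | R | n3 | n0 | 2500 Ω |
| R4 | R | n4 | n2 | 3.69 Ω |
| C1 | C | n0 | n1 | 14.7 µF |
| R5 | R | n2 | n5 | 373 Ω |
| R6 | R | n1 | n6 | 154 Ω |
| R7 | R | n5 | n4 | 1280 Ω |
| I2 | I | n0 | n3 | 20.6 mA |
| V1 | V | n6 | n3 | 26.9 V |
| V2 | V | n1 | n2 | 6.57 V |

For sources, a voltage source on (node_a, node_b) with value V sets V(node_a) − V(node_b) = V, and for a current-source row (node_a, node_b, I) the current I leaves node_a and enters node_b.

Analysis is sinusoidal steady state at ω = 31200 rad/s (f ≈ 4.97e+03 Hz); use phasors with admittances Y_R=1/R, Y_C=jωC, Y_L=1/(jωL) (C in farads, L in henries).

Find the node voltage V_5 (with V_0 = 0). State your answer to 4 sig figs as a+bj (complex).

Element admittances at ω=31200 rad/s:
  I1: injects 0.55 A into n2 (from n1)
  Y(R1) = 0.0003205+0.000j S between n2,n3
  Y(R2) = 0.0009091+0.000j S between n1,n4
  Y(L1) = 0.000-0.08524j S between n5,n6
  Y(R3) = 0.0004000+0.000j S between n3,n0
  Y(R4) = 0.2710+0.000j S between n4,n2
  Y(C1) = 0.000+0.4586j S between n0,n1
  Y(R5) = 0.002681+0.000j S between n2,n5
  Y(R6) = 0.006494+0.000j S between n1,n6
  Y(R7) = 0.0007813+0.000j S between n5,n4
  I2: injects 0.0206 A into n3 (from n0)
  V1: constraint V(n6)−V(n3) = 26.9
  V2: constraint V(n1)−V(n2) = 6.57
Assemble and solve the 8×8 MNA system:
  V(n1)=-3.521e-05-0.06713j  V(n2)=-6.570-0.06713j  V(n3)=-25.48+0.04037j  V(n4)=-6.525-0.06775j  V(n5)=1.414-0.2835j  V(n6)=1.423+0.04037j
  i(V1)=-0.03685+5.060e-05j  i(V2)=-0.5775+0.0007137j

1.414-0.2835j V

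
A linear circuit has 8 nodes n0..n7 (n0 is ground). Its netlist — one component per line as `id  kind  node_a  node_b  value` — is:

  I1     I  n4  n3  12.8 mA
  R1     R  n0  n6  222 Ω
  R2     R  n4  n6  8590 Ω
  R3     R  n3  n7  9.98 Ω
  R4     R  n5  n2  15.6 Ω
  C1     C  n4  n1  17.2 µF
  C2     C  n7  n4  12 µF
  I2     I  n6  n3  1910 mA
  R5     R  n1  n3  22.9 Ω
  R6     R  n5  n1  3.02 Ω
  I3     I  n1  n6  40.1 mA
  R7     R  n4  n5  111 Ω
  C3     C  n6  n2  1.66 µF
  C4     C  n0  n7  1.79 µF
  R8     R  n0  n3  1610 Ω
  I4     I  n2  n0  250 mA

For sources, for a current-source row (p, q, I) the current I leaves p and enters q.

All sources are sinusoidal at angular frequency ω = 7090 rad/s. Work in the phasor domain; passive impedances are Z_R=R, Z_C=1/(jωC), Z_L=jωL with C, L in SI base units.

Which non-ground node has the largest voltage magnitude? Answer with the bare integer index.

6

Apply KCL at each of the 7 non-ground nodes and solve the resulting linear system.
Node n1: branches {C1, R5, R6, I3} → V_1 = -48.09-11.25j
Node n2: branches {R4, C3, I4} → V_2 = -77.47-19.50j
Node n3: branches {I1, R3, I2, R5, R8} → V_3 = -23.90-18.81j
Node n4: branches {I1, R2, C1, C2, R7} → V_4 = -41.59-15.18j
Node n5: branches {R4, R6, R7} → V_5 = -52.60-12.65j
Node n6: branches {R1, R2, I2, I3, C3} → V_6 = -114.8+94.71j
Node n7: branches {R3, C2, C4} → V_7 = -32.70-22.22j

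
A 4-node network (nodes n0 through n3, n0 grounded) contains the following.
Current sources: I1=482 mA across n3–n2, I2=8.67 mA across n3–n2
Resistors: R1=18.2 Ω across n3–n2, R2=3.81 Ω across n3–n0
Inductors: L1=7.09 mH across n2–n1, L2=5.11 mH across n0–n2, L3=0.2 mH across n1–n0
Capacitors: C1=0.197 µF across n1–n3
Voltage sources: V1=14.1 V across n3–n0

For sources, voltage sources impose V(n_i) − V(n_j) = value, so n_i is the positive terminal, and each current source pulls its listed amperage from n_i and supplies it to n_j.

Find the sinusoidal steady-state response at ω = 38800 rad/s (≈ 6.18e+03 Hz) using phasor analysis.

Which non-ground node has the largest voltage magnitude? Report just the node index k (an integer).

MNA unknowns: 3 node voltages V₁..V_3 plus 1 source current (V1)
I1: z[3]−=0.482, z[2]+=0.482
R1: Y=0.05495+0.000j on G[3,2]
R2: Y=0.2625+0.000j on G[3,0]
I2: z[3]−=0.00867, z[2]+=0.00867
L1: Y=0.000-0.003635j on G[2,1]
L2: Y=0.000-0.005044j on G[0,2]
C1: Y=0.000+0.007644j on G[1,3]
L3: Y=0.000-0.1289j on G[1,0]
V1: row V3−V0=14.1, i_V1 at 3,0
solve → V1=-0.2089+0.1038j, V2=22.47+3.564j, V3=14.10+0.000j
aux → i_V1=-3.732+0.08644j

2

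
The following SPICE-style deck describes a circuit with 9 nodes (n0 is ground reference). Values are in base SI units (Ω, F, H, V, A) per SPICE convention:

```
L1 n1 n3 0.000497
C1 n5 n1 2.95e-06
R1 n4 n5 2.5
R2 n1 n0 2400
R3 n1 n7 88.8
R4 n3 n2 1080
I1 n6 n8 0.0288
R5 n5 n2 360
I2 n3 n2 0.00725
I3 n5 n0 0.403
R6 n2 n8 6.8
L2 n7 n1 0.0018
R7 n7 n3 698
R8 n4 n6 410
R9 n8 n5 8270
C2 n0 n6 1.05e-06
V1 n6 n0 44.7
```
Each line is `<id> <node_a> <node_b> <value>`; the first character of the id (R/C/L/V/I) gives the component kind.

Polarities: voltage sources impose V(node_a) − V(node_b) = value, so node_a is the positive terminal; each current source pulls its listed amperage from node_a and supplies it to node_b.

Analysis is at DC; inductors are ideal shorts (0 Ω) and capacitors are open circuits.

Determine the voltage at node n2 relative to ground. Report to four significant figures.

-80.50 V

MNA unknowns: 8 node voltages V₁..V_8 plus 3 source currents (L1, L2, V1)
L1: row V1−V3=0, i_L1 at 1,3
C1: Y=0.000 on G[5,1]
R1: Y=0.4000 on G[4,5]
R2: Y=0.0004167 on G[1,0]
R3: Y=0.01126 on G[1,7]
R4: Y=0.0009259 on G[3,2]
I1: z[6]−=0.0288, z[8]+=0.0288
R5: Y=0.002778 on G[5,2]
I2: z[3]−=0.00725, z[2]+=0.00725
I3: z[5]−=0.403, z[0]+=0.403
R6: Y=0.1471 on G[2,8]
L2: row V7−V1=0, i_L2 at 7,1
R7: Y=0.001433 on G[7,3]
R8: Y=0.002439 on G[4,6]
R9: Y=0.0001209 on G[8,5]
C2: Y=0.000 on G[0,6]
V1: row V6−V0=44.7, i_V1 at 6,0
solve → V1=-60.92, V2=-80.50, V3=-60.92, V4=-98.32, V5=-99.19, V6=44.70, V7=-60.92, V8=-80.32
aux → i_L1=0.02538, i_L2=0.000, i_V1=-0.3776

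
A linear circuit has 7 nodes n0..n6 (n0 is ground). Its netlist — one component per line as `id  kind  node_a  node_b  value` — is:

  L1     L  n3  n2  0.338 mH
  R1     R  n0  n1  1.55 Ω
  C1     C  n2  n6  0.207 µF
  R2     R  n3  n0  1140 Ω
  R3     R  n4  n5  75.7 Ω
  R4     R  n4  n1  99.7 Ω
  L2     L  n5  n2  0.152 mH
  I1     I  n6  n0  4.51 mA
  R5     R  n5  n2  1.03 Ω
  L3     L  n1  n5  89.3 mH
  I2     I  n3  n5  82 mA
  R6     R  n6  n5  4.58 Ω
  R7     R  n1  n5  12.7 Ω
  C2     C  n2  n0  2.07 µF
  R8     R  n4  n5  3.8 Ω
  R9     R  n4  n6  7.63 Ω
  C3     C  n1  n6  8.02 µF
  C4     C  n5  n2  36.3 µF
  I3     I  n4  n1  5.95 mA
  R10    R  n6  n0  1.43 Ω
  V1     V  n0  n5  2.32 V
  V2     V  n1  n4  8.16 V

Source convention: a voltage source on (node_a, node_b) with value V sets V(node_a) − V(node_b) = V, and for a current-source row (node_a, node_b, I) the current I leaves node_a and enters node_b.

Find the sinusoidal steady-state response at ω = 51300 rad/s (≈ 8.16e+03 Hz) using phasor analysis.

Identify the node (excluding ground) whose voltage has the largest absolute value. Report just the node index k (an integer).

4

MNA unknowns: 6 node voltages V₁..V_6 plus 2 source currents (V1, V2)
L1: Y=0.000-0.05767j on G[3,2]
R1: Y=0.6452+0.000j on G[0,1]
C1: Y=0.000+0.01062j on G[2,6]
R2: Y=0.0008772+0.000j on G[3,0]
R3: Y=0.01321+0.000j on G[4,5]
R4: Y=0.01003+0.000j on G[4,1]
L2: Y=0.000-0.1282j on G[5,2]
I1: z[6]−=0.00451, z[0]+=0.00451
R5: Y=0.9709+0.000j on G[5,2]
L3: Y=0.000-0.0002183j on G[1,5]
I2: z[3]−=0.082, z[5]+=0.082
R6: Y=0.2183+0.000j on G[6,5]
R7: Y=0.07874+0.000j on G[1,5]
C2: Y=0.000+0.1062j on G[2,0]
R8: Y=0.2632+0.000j on G[4,5]
R9: Y=0.1311+0.000j on G[4,6]
C3: Y=0.000+0.4114j on G[1,6]
C4: Y=0.000+1.862j on G[5,2]
I3: z[4]−=0.00595, z[1]+=0.00595
R10: Y=0.6993+0.000j on G[6,0]
V1: row V0−V5=2.32, i_V1 at 0,5
V2: row V1−V4=8.16, i_V2 at 1,4
solve → V1=1.575-0.7372j, V2=-2.228+0.09627j, V3=-2.247-1.291j, V4=-6.585-0.7372j, V5=-2.320+0.000j, V6=-0.7054+0.7869j
aux → i_V1=0.5149-0.1630j, i_V2=-2.025-0.4035j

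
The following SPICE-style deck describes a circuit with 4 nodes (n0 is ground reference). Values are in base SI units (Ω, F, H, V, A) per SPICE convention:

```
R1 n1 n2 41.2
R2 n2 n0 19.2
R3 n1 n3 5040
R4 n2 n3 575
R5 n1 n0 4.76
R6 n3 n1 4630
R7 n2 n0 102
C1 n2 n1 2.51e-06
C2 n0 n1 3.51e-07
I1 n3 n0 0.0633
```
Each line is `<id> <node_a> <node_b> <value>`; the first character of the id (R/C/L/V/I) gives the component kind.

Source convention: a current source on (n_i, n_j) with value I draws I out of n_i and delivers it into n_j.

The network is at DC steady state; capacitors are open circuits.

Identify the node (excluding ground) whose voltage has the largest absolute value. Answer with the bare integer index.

3

Apply KCL at each of the 3 non-ground nodes and solve the resulting linear system.
Node n1: branches {R1, R3, R5, R6, C1, C2} → V_1 = -0.1174
Node n2: branches {R1, R2, R4, R7, C1} → V_2 = -0.6244
Node n3: branches {R3, R4, R6, I1} → V_3 = -29.92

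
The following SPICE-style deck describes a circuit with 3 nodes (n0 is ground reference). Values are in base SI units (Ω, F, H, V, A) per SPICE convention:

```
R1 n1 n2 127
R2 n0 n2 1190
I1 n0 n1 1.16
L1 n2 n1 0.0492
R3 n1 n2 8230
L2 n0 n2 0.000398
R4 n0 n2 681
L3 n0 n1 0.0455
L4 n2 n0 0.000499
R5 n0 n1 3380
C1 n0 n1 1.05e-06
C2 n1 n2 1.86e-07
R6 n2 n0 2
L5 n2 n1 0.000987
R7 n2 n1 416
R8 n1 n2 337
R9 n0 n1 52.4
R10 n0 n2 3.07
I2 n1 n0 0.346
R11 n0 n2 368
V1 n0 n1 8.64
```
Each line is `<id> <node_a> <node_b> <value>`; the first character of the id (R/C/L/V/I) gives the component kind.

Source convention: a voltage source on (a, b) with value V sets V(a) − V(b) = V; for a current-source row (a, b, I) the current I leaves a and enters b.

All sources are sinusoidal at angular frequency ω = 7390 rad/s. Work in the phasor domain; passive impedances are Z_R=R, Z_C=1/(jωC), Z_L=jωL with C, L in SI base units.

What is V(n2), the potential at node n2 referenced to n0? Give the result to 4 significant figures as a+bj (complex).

-0.7802+0.7245j V

Apply KCL at each of the 2 non-ground nodes and solve the resulting linear system.
Node n1: branches {R1, I1, L1, R3, L3, R5, C1, C2, L5, R7, R8, R9, I2, V1} → V_1 = -8.640+0.000j
Node n2: branches {R1, R2, L1, R3, L2, R4, L4, C2, R6, L5, R7, R8, R10, R11} → V_2 = -0.7802+0.7245j
Source currents: i(V1)=-1.187+1.037j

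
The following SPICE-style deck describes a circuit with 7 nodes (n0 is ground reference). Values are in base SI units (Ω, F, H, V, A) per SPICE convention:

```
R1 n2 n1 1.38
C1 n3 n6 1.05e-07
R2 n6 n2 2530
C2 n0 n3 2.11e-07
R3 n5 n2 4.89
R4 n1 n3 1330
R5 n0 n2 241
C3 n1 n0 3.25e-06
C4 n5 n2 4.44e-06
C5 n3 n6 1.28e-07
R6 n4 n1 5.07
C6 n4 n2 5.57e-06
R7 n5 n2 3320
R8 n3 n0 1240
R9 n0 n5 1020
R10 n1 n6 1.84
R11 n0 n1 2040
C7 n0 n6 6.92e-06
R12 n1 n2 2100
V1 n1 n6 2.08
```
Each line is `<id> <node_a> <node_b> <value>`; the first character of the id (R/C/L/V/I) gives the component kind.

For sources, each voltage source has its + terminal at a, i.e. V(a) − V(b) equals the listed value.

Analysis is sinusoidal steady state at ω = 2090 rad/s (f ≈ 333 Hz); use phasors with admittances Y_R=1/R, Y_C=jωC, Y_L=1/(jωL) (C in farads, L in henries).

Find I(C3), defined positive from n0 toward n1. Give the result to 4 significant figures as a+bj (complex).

MNA unknowns: 6 node voltages V₁..V_6 plus 1 source current (V1)
R1: Y=0.7246+0.000j on G[2,1]
C1: Y=0.000+0.0002194j on G[3,6]
R2: Y=0.0003953+0.000j on G[6,2]
C2: Y=0.000+0.0004410j on G[0,3]
R3: Y=0.2045+0.000j on G[5,2]
R4: Y=0.0007519+0.000j on G[1,3]
R5: Y=0.004149+0.000j on G[0,2]
C3: Y=0.000+0.006792j on G[1,0]
C4: Y=0.000+0.009280j on G[5,2]
C5: Y=0.000+0.0002675j on G[3,6]
R6: Y=0.1972+0.000j on G[4,1]
C6: Y=0.000+0.01164j on G[4,2]
R7: Y=0.0003012+0.000j on G[5,2]
R8: Y=0.0008065+0.000j on G[3,0]
R9: Y=0.0009804+0.000j on G[0,5]
R10: Y=0.5435+0.000j on G[1,6]
R11: Y=0.0004902+0.000j on G[0,1]
C7: Y=0.000+0.01446j on G[0,6]
R12: Y=0.0004762+0.000j on G[1,2]
V1: row V1−V6=2.08, i_V1 at 1,6
solve → V1=1.322+0.3661j, V2=1.312+0.3637j, V3=0.3600-0.2746j, V4=1.322+0.3655j, V5=1.305+0.3623j, V6=-0.7579+0.3661j
aux → i_V1=-1.137-0.01150j

0.002487-0.008980j A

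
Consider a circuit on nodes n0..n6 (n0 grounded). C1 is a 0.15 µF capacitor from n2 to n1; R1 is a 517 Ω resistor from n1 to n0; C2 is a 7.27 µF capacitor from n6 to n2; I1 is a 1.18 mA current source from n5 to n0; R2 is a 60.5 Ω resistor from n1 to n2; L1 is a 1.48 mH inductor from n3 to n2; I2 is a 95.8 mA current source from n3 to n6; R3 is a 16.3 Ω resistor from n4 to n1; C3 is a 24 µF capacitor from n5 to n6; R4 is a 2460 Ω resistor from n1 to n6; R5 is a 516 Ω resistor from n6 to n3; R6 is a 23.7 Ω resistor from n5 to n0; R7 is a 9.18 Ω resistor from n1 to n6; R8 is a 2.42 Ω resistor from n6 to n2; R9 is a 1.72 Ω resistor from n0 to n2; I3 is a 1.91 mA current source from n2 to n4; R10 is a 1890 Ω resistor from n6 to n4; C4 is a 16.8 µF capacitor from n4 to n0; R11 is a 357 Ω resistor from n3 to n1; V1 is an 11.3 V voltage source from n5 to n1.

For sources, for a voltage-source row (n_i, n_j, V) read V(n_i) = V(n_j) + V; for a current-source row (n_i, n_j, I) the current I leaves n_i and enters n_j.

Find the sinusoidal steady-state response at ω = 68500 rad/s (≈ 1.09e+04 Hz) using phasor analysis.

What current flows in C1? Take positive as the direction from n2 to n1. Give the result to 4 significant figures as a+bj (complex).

Apply KCL at each of the 6 non-ground nodes and solve the resulting linear system.
Node n1: branches {C1, R1, R2, R3, R4, R7, R11, V1} → V_1 = -9.180-1.424j
Node n2: branches {C1, C2, R2, L1, R8, R9, I3} → V_2 = 0.8276+0.3099j
Node n3: branches {L1, I2, R5, R11} → V_3 = -3.496-9.962j
Node n4: branches {R3, I3, R10, C4} → V_4 = -0.1019+0.4814j
Node n5: branches {I1, C3, R6, V1} → V_5 = 2.120-1.424j
Node n6: branches {C2, I2, C3, R4, R5, R7, R8, R10} → V_6 = 1.870-0.2952j
Source currents: i(V1)=-1.946-0.3507j

-0.01782+0.1028j A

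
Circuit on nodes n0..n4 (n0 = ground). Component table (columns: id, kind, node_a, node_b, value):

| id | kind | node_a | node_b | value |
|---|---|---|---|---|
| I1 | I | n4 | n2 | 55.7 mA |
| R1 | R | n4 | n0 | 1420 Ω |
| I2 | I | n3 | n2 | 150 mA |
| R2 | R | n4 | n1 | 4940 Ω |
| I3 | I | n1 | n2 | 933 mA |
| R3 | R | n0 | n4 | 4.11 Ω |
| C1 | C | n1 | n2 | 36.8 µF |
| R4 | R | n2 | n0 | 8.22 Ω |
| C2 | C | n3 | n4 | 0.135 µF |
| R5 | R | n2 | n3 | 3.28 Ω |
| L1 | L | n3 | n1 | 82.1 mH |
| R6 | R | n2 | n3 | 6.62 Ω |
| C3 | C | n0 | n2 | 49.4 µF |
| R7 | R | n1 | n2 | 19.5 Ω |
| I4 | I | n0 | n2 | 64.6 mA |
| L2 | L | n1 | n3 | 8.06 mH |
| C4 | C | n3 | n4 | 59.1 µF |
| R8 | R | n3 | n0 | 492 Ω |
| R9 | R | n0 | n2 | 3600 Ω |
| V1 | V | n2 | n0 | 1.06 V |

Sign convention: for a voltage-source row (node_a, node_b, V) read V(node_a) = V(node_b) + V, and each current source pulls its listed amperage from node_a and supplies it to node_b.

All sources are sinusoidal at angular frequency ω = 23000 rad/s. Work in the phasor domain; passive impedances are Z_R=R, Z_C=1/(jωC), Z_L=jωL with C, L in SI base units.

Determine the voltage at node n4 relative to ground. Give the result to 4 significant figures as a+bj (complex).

0.3974+0.06840j V

Apply KCL at each of the 4 non-ground nodes and solve the resulting linear system.
Node n1: branches {R2, I3, C1, L1, R7, L2} → V_1 = 0.9968+1.107j
Node n2: branches {I1, I2, I3, C1, R4, R5, R6, C3, R7, I4, R9, V1} → V_2 = 1.060+0.000j
Node n3: branches {I2, C2, R5, L1, R6, L2, C4, R8} → V_3 = 0.4095-0.04358j
Node n4: branches {I1, R1, R2, R3, C2, C4} → V_4 = 0.3974+0.06840j
Source currents: i(V1)=-0.1625-1.221j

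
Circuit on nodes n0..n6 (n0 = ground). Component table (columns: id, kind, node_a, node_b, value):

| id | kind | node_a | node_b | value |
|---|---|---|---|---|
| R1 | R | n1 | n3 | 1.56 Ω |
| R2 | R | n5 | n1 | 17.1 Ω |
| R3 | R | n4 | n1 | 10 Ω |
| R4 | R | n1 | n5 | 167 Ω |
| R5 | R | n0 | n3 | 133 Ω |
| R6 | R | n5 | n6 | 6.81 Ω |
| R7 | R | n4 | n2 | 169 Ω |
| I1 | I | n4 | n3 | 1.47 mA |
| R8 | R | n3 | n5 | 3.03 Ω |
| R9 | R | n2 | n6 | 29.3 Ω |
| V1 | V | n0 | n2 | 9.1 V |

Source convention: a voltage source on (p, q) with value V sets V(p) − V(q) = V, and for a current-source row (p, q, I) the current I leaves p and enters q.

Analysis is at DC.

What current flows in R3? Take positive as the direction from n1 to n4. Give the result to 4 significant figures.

0.01109 A

Apply KCL at each of the 6 non-ground nodes and solve the resulting linear system.
Node n1: branches {R1, R2, R3, R4} → V_1 = -7.363
Node n2: branches {R7, R9, V1} → V_2 = -9.100
Node n3: branches {R1, R5, I1, R8} → V_3 = -7.336
Node n4: branches {R3, R7, I1} → V_4 = -7.474
Node n5: branches {R2, R4, R6, R8} → V_5 = -7.456
Node n6: branches {R6, R9} → V_6 = -7.766
Source currents: i(V1)=-0.05516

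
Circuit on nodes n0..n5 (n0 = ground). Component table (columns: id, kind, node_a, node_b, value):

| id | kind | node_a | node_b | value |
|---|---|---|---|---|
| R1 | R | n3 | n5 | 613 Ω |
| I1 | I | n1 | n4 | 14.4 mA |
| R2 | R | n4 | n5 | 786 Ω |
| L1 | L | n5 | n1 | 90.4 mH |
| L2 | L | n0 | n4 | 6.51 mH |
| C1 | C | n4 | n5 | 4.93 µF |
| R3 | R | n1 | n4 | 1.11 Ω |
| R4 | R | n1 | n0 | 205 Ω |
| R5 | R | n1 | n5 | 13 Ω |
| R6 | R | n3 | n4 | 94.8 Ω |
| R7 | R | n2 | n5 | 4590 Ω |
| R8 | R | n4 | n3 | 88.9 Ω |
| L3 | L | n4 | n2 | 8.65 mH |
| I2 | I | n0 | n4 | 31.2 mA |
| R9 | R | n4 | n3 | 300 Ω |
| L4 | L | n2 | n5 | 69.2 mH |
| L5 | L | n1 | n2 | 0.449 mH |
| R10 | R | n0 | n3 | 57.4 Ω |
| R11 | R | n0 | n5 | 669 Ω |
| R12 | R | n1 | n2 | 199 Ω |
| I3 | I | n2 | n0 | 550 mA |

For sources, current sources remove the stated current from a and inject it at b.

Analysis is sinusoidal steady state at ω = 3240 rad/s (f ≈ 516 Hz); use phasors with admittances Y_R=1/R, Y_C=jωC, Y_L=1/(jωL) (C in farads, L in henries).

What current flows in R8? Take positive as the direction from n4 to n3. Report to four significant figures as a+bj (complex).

Apply KCL at each of the 5 non-ground nodes and solve the resulting linear system.
Node n1: branches {I1, L1, R3, R4, R5, L5, R12} → V_1 = -3.979-9.586j
Node n2: branches {R7, L3, L4, L5, R12, I3} → V_2 = -3.956-10.34j
Node n3: branches {R1, R6, R8, R9, R10} → V_3 = -2.087-5.827j
Node n4: branches {I1, R2, L2, C1, R3, R6, R8, L3, I2, R9} → V_4 = -3.419-9.645j
Node n5: branches {R1, R2, L1, C1, R5, R7, L4, R11} → V_5 = -3.855-9.242j

-0.01498-0.04295j A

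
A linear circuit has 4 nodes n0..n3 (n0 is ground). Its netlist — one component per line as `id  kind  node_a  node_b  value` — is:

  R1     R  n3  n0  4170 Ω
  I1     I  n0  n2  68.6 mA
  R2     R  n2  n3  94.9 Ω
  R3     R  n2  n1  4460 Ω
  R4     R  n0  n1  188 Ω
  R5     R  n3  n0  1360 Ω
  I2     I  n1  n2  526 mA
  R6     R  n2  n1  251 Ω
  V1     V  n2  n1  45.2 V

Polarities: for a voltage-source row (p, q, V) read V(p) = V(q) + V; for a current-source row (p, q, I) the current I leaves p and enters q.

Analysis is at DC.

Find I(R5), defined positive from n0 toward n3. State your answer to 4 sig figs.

-0.03348 A

Apply KCL at each of the 3 non-ground nodes and solve the resulting linear system.
Node n1: branches {R3, R4, I2, R6, V1} → V_1 = 4.549
Node n2: branches {I1, R2, R3, I2, R6, V1} → V_2 = 49.75
Node n3: branches {R1, R2, R5} → V_3 = 45.54
Source currents: i(V1)=0.3600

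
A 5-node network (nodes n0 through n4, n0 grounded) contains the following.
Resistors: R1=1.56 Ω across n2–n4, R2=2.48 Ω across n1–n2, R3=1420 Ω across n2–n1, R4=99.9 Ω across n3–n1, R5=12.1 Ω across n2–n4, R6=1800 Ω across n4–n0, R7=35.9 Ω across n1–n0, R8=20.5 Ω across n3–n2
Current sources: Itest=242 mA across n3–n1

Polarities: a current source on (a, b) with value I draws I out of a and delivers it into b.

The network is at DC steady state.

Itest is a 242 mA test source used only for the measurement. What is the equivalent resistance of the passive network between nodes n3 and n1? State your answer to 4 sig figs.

R_eq = 18.68 Ω

Element admittances at DC:
  Y(R1) = 0.6410 S between n2,n4
  Y(R2) = 0.4032 S between n1,n2
  Y(R3) = 0.0007042 S between n2,n1
  Y(R4) = 0.01001 S between n3,n1
  Y(R5) = 0.08264 S between n2,n4
  Y(R6) = 0.0005556 S between n4,n0
  Y(R7) = 0.02786 S between n1,n0
  Y(R8) = 0.04878 S between n3,n2
  Itest: injects 0.242 A into n1 (from n3)
Assemble and solve the 4×4 MNA system:
  V(n1)=0.009505  V(n2)=-0.4769  V(n3)=-4.510  V(n4)=-0.4766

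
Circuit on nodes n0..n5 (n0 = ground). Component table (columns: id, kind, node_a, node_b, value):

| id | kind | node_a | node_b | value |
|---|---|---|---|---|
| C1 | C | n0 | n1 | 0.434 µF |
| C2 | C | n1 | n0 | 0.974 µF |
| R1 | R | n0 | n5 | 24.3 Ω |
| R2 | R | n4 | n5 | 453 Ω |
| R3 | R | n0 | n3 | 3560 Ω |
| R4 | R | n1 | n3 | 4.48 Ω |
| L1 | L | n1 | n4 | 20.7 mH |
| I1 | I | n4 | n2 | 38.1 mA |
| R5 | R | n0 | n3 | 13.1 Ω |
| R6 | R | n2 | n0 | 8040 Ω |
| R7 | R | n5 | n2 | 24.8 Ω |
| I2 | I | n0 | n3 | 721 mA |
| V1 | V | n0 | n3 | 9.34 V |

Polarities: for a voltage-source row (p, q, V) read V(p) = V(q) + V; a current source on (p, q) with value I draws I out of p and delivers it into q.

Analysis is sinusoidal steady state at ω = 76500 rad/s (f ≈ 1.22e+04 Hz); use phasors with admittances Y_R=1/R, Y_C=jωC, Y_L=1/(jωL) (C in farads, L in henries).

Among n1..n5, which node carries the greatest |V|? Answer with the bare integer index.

4

MNA unknowns: 5 node voltages V₁..V_5 plus 1 source current (V1)
C1: Y=0.000+0.03320j on G[0,1]
C2: Y=0.000+0.07451j on G[1,0]
R1: Y=0.04115+0.000j on G[0,5]
R2: Y=0.002208+0.000j on G[4,5]
R3: Y=0.0002809+0.000j on G[0,3]
R4: Y=0.2232+0.000j on G[1,3]
L1: Y=0.000-0.0006315j on G[1,4]
I1: z[4]−=0.0381, z[2]+=0.0381
R5: Y=0.07634+0.000j on G[0,3]
R6: Y=0.0001244+0.000j on G[2,0]
R7: Y=0.04032+0.000j on G[5,2]
I2: z[0]−=0.721, z[3]+=0.721
V1: row V0−V3=9.34, i_V1 at 0,3
solve → V1=-7.581+3.680j, V2=1.031-0.1199j, V3=-9.340+0.000j, V4=-15.44-2.368j, V5=0.08970-0.1202j
aux → i_V1=-1.829-0.8215j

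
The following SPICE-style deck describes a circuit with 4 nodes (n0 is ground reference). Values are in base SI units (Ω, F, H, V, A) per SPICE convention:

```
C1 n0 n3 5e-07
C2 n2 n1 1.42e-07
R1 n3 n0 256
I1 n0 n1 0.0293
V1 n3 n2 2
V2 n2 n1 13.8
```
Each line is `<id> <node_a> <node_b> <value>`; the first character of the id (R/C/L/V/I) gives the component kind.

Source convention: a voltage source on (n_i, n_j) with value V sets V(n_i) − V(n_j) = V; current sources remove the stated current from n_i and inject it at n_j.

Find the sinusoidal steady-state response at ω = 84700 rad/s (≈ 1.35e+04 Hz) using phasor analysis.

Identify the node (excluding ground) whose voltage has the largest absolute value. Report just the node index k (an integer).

Apply KCL at each of the 3 non-ground nodes and solve the resulting linear system.
Node n1: branches {C2, I1, V2} → V_1 = -15.74-0.6860j
Node n2: branches {C2, V1, V2} → V_2 = -1.937-0.6860j
Node n3: branches {C1, R1, V1} → V_3 = 0.06328-0.6860j
Source currents: i(V1)=-0.02930+0.000j, i(V2)=-0.02930-0.1660j

1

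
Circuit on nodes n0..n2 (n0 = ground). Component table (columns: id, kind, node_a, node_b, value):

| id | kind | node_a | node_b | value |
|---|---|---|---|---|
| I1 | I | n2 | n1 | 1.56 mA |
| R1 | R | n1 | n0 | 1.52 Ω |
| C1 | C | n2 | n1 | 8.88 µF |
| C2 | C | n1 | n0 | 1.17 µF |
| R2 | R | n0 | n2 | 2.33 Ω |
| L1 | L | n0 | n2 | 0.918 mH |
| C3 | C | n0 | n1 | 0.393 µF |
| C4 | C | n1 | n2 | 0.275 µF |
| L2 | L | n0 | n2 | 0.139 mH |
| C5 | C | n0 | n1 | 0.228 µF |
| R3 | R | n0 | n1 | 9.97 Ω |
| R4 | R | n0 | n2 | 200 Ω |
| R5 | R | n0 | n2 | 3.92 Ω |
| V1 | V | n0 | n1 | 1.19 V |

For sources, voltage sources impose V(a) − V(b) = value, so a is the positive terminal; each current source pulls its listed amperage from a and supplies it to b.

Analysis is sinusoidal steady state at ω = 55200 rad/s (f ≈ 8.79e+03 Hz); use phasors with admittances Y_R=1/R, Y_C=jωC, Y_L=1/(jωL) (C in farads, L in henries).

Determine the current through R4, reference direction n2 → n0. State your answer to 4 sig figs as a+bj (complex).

-0.001785-0.003442j A

Apply KCL at each of the 2 non-ground nodes and solve the resulting linear system.
Node n1: branches {I1, R1, C1, C2, C3, C4, C5, R3, V1} → V_1 = -1.190+0.000j
Node n2: branches {I1, C1, R2, L1, C4, L2, R4, R5} → V_2 = -0.3571-0.6884j
Source currents: i(V1)=-1.252-0.5386j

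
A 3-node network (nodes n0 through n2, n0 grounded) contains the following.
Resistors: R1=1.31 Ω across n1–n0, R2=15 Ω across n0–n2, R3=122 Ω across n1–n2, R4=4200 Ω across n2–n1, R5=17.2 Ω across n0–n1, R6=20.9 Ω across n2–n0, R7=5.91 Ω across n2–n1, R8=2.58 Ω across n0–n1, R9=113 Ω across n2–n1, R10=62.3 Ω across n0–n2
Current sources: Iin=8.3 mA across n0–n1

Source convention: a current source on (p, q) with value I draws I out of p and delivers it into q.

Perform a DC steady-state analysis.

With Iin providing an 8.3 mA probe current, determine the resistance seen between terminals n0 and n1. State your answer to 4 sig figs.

MNA unknowns: 2 node voltages V₁..V_2
R1: Y=0.7634 on G[1,0]
R2: Y=0.06667 on G[0,2]
R3: Y=0.008197 on G[1,2]
R4: Y=0.0002381 on G[2,1]
R5: Y=0.05814 on G[0,1]
R6: Y=0.04785 on G[2,0]
R7: Y=0.1692 on G[2,1]
R8: Y=0.3876 on G[0,1]
R9: Y=0.008850 on G[2,1]
R10: Y=0.01605 on G[0,2]
Iin: z[0]−=0.0083, z[1]+=0.0083
solve → V1=0.006455, V2=0.003797

R_eq = 0.7777 Ω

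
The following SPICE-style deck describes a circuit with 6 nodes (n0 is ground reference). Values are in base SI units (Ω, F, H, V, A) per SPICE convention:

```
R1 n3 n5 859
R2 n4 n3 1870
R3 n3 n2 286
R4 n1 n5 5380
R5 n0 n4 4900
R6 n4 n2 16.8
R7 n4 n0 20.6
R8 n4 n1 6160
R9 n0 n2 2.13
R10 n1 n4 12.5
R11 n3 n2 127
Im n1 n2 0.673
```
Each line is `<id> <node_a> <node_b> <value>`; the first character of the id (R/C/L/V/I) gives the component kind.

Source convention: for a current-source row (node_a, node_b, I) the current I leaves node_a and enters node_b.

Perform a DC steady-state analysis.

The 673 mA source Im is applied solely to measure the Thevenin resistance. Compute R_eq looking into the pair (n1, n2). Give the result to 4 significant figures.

MNA unknowns: 5 node voltages V₁..V_5
R1: Y=0.001164 on G[3,5]
R2: Y=0.0005348 on G[4,3]
R3: Y=0.003497 on G[3,2]
R4: Y=0.0001859 on G[1,5]
R5: Y=0.0002041 on G[0,4]
R6: Y=0.05952 on G[4,2]
R7: Y=0.04854 on G[4,0]
R8: Y=0.0001623 on G[4,1]
R9: Y=0.4695 on G[0,2]
R10: Y=0.08000 on G[1,4]
R11: Y=0.007874 on G[3,2]
Im: z[1]−=0.673, z[2]+=0.673
solve → V1=-14.20, V2=0.6056, V3=0.1236, V4=-5.832, V5=-1.848

R_eq = 22.00 Ω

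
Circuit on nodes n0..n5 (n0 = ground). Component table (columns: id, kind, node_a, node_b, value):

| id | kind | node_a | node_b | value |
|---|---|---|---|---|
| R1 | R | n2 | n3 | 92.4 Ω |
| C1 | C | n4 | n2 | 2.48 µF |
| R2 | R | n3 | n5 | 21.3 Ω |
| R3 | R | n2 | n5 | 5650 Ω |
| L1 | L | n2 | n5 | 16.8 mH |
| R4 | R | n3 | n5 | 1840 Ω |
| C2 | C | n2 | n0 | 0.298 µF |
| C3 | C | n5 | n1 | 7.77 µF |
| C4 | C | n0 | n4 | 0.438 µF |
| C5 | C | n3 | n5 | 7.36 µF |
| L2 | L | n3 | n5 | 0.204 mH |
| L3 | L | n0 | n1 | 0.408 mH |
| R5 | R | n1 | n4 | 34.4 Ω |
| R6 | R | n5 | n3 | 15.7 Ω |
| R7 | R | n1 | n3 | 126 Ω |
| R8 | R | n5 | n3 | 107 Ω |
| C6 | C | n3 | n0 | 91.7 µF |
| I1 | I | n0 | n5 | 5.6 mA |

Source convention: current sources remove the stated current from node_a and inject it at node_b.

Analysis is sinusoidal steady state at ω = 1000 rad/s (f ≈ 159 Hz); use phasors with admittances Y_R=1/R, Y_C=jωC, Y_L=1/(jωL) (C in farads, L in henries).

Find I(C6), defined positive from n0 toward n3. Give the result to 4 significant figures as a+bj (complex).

Element admittances at ω=1000 rad/s:
  Y(R1) = 0.01082+0.000j S between n2,n3
  Y(C1) = 0.000+0.002480j S between n4,n2
  Y(R2) = 0.04695+0.000j S between n3,n5
  Y(R3) = 0.0001770+0.000j S between n2,n5
  Y(L1) = 0.000-0.05952j S between n2,n5
  Y(R4) = 0.0005435+0.000j S between n3,n5
  Y(C2) = 0.000+0.0002980j S between n2,n0
  Y(C3) = 0.000+0.007770j S between n5,n1
  Y(C4) = 0.000+0.0004380j S between n0,n4
  Y(C5) = 0.000+0.007360j S between n3,n5
  Y(L2) = 0.000-4.902j S between n3,n5
  Y(L3) = 0.000-2.451j S between n0,n1
  Y(R5) = 0.02907+0.000j S between n1,n4
  Y(R6) = 0.06369+0.000j S between n5,n3
  Y(R7) = 0.007937+0.000j S between n1,n3
  Y(R8) = 0.009346+0.000j S between n5,n3
  Y(C6) = 0.000+0.09170j S between n3,n0
  I1: injects 0.0056 A into n5 (from n0)
Assemble and solve the 5×5 MNA system:
  V(n1)=0.0001654+0.0002406j  V(n2)=0.004110-0.05600j  V(n3)=0.004384-0.05446j  V(n4)=0.004952+9.412e-05j  V(n5)=0.004412-0.05343j

-0.004994-0.0004020j A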